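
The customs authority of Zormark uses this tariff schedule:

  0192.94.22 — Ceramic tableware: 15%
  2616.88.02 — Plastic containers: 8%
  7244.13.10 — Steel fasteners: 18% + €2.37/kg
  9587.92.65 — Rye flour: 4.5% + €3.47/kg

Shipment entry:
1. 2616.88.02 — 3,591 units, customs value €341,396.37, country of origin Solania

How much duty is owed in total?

Line 1 (2616.88.02, Solania, 3,591 units, €341,396.37):
Base rate for 2616.88.02 is 8%.
Duty = €341,396.37 × 8% = €27,311.71.

€27,311.71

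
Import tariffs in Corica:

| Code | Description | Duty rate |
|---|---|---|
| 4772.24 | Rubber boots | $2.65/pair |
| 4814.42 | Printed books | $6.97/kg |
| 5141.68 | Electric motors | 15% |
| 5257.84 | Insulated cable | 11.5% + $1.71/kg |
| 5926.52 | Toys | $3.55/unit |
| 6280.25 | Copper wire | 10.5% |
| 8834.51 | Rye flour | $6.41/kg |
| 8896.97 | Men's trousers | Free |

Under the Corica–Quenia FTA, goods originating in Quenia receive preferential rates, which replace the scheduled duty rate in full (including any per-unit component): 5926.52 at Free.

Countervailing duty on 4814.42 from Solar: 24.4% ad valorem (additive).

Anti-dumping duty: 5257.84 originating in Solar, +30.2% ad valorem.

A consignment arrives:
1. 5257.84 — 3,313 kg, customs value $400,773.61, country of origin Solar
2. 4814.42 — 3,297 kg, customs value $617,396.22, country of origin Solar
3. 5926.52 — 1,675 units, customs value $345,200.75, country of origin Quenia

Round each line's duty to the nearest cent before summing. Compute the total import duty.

Line 1 (5257.84, Solar, 3,313 kg, $400,773.61):
Base rate for 5257.84 is 11.5% + $1.71/kg.
Additional duty on 5257.84 from Solar: +30.2%. Applied ad valorem rate: 11.5% + 30.2% = 41.7%.
Duty = $400,773.61 × 41.7% + 3,313 × $1.71 = $172,787.83.
Line 2 (4814.42, Solar, 3,297 kg, $617,396.22):
Base rate for 4814.42 is $6.97/kg.
Additional duty on 4814.42 from Solar: +24.4% ad valorem. Applied ad valorem rate = 24.4%.
Duty = $617,396.22 × 24.4% + 3,297 × $6.97 = $173,624.77.
Line 3 (5926.52, Quenia, 1,675 units, $345,200.75):
Base rate for 5926.52 is $3.55/unit.
Origin Quenia qualifies under the Corica–Quenia agreement and 5926.52 is covered: preferential rate Free applies instead.
Duty = $345,200.75 × 0% = $0.00.
Total = $172,787.83 + $173,624.77 + $0.00 = $346,412.60.

$346,412.60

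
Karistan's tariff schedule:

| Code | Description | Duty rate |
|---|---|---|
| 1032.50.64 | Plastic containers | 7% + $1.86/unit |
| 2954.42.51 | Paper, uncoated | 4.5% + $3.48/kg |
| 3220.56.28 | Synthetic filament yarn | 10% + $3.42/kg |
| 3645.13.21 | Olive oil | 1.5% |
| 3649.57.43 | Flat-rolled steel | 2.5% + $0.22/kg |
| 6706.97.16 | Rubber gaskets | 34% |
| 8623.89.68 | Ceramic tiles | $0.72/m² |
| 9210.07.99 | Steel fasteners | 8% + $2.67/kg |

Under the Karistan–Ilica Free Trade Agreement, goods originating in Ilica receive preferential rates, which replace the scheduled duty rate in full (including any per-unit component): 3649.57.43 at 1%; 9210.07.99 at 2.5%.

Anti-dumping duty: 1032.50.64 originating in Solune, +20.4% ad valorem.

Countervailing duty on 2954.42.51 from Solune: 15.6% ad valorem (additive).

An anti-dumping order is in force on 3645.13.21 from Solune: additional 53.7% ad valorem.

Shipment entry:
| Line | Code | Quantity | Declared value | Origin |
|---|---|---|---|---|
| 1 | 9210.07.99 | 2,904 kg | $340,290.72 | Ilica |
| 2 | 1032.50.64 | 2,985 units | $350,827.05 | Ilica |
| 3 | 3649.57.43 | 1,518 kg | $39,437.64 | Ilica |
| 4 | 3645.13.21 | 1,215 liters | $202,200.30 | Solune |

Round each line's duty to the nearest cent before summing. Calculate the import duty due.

Line 1 (9210.07.99, Ilica, 2,904 kg, $340,290.72):
Base rate for 9210.07.99 is 8% + $2.67/kg.
Origin Ilica qualifies under the Karistan–Ilica agreement and 9210.07.99 is covered: preferential rate 2.5% applies instead.
Duty = $340,290.72 × 2.5% = $8,507.27.
Line 2 (1032.50.64, Ilica, 2,985 units, $350,827.05):
Base rate for 1032.50.64 is 7% + $1.86/unit.
Origin Ilica is the FTA partner but 1032.50.64 is not on the preference list; base rate stands.
The additional-duty order on 1032.50.64 targets Solune, not Ilica; it does not apply.
Duty = $350,827.05 × 7% + 2,985 × $1.86 = $30,109.99.
Line 3 (3649.57.43, Ilica, 1,518 kg, $39,437.64):
Base rate for 3649.57.43 is 2.5% + $0.22/kg.
Origin Ilica qualifies under the Karistan–Ilica agreement and 3649.57.43 is covered: preferential rate 1% applies instead.
Duty = $39,437.64 × 1% = $394.38.
Line 4 (3645.13.21, Solune, 1,215 liters, $202,200.30):
Base rate for 3645.13.21 is 1.5%.
Additional duty on 3645.13.21 from Solune: +53.7%. Applied ad valorem rate: 1.5% + 53.7% = 55.2%.
Duty = $202,200.30 × 55.2% = $111,614.57.
Total = $8,507.27 + $30,109.99 + $394.38 + $111,614.57 = $150,626.21.

$150,626.21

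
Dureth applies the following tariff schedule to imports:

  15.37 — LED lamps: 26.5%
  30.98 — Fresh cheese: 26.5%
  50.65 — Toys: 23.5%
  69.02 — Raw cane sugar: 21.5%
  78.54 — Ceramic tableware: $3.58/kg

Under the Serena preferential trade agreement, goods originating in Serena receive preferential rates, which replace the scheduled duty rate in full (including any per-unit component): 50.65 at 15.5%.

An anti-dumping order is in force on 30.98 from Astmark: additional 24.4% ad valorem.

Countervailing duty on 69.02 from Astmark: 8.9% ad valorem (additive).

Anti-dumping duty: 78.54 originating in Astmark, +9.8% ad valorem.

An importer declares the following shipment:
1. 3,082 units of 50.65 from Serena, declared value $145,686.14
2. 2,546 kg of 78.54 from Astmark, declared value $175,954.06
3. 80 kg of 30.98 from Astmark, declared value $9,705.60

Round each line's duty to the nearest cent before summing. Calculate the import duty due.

$53,879.68

Line 1 (50.65, Serena, 3,082 units, $145,686.14):
Base rate for 50.65 is 23.5%.
Origin Serena qualifies under the Dureth–Serena agreement and 50.65 is covered: preferential rate 15.5% applies instead.
Duty = $145,686.14 × 15.5% = $22,581.35.
Line 2 (78.54, Astmark, 2,546 kg, $175,954.06):
Base rate for 78.54 is $3.58/kg.
Additional duty on 78.54 from Astmark: +9.8% ad valorem. Applied ad valorem rate = 9.8%.
Duty = $175,954.06 × 9.8% + 2,546 × $3.58 = $26,358.18.
Line 3 (30.98, Astmark, 80 kg, $9,705.60):
Base rate for 30.98 is 26.5%.
Additional duty on 30.98 from Astmark: +24.4%. Applied ad valorem rate: 26.5% + 24.4% = 50.9%.
Duty = $9,705.60 × 50.9% = $4,940.15.
Total = $22,581.35 + $26,358.18 + $4,940.15 = $53,879.68.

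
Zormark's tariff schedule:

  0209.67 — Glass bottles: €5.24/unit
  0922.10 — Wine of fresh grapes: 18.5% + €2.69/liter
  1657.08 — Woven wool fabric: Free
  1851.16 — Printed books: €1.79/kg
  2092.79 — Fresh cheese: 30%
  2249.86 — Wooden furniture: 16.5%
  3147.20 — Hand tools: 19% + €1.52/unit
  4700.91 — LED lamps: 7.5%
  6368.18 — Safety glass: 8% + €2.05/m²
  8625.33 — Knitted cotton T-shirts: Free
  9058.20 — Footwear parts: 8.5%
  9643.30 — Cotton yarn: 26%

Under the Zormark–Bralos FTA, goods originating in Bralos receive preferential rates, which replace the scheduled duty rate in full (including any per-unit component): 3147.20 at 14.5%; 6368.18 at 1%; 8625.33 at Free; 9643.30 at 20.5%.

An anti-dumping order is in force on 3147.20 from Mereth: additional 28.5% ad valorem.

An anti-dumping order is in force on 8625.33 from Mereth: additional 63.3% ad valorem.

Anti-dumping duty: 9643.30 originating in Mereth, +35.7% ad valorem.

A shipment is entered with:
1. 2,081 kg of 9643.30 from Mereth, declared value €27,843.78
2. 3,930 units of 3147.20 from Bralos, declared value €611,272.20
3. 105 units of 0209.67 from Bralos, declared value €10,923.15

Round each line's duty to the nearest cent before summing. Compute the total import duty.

€106,364.28

Line 1 (9643.30, Mereth, 2,081 kg, €27,843.78):
Base rate for 9643.30 is 26%.
9643.30 has an FTA preferential rate, but origin Mereth is not Bralos; base rate stands.
Additional duty on 9643.30 from Mereth: +35.7%. Applied ad valorem rate: 26% + 35.7% = 61.7%.
Duty = €27,843.78 × 61.7% = €17,179.61.
Line 2 (3147.20, Bralos, 3,930 units, €611,272.20):
Base rate for 3147.20 is 19% + €1.52/unit.
Origin Bralos qualifies under the Zormark–Bralos agreement and 3147.20 is covered: preferential rate 14.5% applies instead.
The additional-duty order on 3147.20 targets Mereth, not Bralos; it does not apply.
Duty = €611,272.20 × 14.5% = €88,634.47.
Line 3 (0209.67, Bralos, 105 units, €10,923.15):
Base rate for 0209.67 is €5.24/unit.
Origin Bralos is the FTA partner but 0209.67 is not on the preference list; base rate stands.
Duty = 105 × €5.24 = €550.20.
Total = €17,179.61 + €88,634.47 + €550.20 = €106,364.28.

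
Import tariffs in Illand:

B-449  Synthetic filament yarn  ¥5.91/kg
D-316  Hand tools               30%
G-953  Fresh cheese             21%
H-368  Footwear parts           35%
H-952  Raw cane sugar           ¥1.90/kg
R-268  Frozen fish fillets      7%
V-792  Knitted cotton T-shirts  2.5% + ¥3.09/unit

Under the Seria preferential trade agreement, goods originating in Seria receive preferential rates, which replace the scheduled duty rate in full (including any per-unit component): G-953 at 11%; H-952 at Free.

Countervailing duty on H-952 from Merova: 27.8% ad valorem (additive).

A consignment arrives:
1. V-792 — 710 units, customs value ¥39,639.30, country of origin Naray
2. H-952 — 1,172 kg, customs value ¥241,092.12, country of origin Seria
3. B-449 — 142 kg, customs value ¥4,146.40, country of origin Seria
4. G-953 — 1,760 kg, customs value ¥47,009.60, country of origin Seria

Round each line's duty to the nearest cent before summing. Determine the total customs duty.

¥9,195.16

Line 1 (V-792, Naray, 710 units, ¥39,639.30):
Base rate for V-792 is 2.5% + ¥3.09/unit.
Duty = ¥39,639.30 × 2.5% + 710 × ¥3.09 = ¥3,184.88.
Line 2 (H-952, Seria, 1,172 kg, ¥241,092.12):
Base rate for H-952 is ¥1.90/kg.
Origin Seria qualifies under the Illand–Seria agreement and H-952 is covered: preferential rate Free applies instead.
The additional-duty order on H-952 targets Merova, not Seria; it does not apply.
Duty = ¥241,092.12 × 0% = ¥0.00.
Line 3 (B-449, Seria, 142 kg, ¥4,146.40):
Base rate for B-449 is ¥5.91/kg.
Origin Seria is the FTA partner but B-449 is not on the preference list; base rate stands.
Duty = 142 × ¥5.91 = ¥839.22.
Line 4 (G-953, Seria, 1,760 kg, ¥47,009.60):
Base rate for G-953 is 21%.
Origin Seria qualifies under the Illand–Seria agreement and G-953 is covered: preferential rate 11% applies instead.
Duty = ¥47,009.60 × 11% = ¥5,171.06.
Total = ¥3,184.88 + ¥0.00 + ¥839.22 + ¥5,171.06 = ¥9,195.16.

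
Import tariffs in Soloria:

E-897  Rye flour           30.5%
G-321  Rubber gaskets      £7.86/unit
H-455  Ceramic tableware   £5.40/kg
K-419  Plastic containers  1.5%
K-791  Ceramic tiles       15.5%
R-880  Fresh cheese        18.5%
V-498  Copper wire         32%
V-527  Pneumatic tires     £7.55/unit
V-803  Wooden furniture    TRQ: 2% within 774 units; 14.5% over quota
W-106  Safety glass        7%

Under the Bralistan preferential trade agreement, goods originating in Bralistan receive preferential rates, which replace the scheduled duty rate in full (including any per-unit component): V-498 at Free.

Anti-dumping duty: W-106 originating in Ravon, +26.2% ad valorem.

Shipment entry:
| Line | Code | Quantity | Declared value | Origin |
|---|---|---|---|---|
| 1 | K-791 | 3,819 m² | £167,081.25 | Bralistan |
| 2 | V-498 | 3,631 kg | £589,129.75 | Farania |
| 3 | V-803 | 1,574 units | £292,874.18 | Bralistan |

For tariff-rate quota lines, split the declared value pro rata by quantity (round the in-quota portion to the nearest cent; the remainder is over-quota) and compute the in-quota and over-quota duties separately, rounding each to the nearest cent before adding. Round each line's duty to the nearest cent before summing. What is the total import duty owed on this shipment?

Line 1 (K-791, Bralistan, 3,819 m², £167,081.25):
Base rate for K-791 is 15.5%.
Origin Bralistan is the FTA partner but K-791 is not on the preference list; base rate stands.
Duty = £167,081.25 × 15.5% = £25,897.59.
Line 2 (V-498, Farania, 3,631 kg, £589,129.75):
Base rate for V-498 is 32%.
V-498 has an FTA preferential rate, but origin Farania is not Bralistan; base rate stands.
Duty = £589,129.75 × 32% = £188,521.52.
Line 3 (V-803, Bralistan, 1,574 units, £292,874.18):
Code V-803 is under a tariff-rate quota (threshold 774 units). In-quota: 774 units at 2%; over-quota: 800 units at 14.5%.
Pro-rata value split: in-quota = £292,874.18 × 774/1,574 = £144,018.18; over-quota = £292,874.18 − £144,018.18 = £148,856.00.
In-quota duty = £144,018.18 × 2% = £2,880.36. Over-quota duty = £148,856.00 × 14.5% = £21,584.12.
Line duty = £2,880.36 + £21,584.12 = £24,464.48.
Total = £25,897.59 + £188,521.52 + £24,464.48 = £238,883.59.

£238,883.59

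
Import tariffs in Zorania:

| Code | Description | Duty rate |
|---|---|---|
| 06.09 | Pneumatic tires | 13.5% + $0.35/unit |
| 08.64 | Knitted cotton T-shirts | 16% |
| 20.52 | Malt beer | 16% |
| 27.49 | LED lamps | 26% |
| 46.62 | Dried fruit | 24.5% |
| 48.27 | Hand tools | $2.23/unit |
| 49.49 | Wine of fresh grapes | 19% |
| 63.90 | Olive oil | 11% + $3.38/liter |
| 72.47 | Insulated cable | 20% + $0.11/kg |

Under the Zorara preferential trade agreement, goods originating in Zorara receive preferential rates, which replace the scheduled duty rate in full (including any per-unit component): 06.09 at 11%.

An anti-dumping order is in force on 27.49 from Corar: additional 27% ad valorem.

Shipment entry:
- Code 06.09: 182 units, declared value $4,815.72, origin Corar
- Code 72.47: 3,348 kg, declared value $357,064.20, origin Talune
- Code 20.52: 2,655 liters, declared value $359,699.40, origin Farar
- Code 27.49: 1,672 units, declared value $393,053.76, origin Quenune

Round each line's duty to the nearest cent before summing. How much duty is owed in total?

Line 1 (06.09, Corar, 182 units, $4,815.72):
Base rate for 06.09 is 13.5% + $0.35/unit.
06.09 has an FTA preferential rate, but origin Corar is not Zorara; base rate stands.
Duty = $4,815.72 × 13.5% + 182 × $0.35 = $713.82.
Line 2 (72.47, Talune, 3,348 kg, $357,064.20):
Base rate for 72.47 is 20% + $0.11/kg.
Duty = $357,064.20 × 20% + 3,348 × $0.11 = $71,781.12.
Line 3 (20.52, Farar, 2,655 liters, $359,699.40):
Base rate for 20.52 is 16%.
Duty = $359,699.40 × 16% = $57,551.90.
Line 4 (27.49, Quenune, 1,672 units, $393,053.76):
Base rate for 27.49 is 26%.
The additional-duty order on 27.49 targets Corar, not Quenune; it does not apply.
Duty = $393,053.76 × 26% = $102,193.98.
Total = $713.82 + $71,781.12 + $57,551.90 + $102,193.98 = $232,240.82.

$232,240.82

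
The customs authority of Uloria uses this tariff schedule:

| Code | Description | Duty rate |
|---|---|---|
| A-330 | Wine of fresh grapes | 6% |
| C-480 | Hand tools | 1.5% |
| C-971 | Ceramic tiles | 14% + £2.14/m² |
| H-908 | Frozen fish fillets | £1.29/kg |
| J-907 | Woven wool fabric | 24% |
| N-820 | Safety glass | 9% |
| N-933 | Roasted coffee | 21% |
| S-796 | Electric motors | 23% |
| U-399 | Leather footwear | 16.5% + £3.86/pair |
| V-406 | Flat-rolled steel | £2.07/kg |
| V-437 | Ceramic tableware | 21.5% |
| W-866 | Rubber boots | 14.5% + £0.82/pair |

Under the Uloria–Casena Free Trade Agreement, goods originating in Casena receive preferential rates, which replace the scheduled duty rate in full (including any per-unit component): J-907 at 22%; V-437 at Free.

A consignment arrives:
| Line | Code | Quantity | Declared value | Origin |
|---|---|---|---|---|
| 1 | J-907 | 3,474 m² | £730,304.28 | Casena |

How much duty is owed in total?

Line 1 (J-907, Casena, 3,474 m², £730,304.28):
Base rate for J-907 is 24%.
Origin Casena qualifies under the Uloria–Casena agreement and J-907 is covered: preferential rate 22% applies instead.
Duty = £730,304.28 × 22% = £160,666.94.

£160,666.94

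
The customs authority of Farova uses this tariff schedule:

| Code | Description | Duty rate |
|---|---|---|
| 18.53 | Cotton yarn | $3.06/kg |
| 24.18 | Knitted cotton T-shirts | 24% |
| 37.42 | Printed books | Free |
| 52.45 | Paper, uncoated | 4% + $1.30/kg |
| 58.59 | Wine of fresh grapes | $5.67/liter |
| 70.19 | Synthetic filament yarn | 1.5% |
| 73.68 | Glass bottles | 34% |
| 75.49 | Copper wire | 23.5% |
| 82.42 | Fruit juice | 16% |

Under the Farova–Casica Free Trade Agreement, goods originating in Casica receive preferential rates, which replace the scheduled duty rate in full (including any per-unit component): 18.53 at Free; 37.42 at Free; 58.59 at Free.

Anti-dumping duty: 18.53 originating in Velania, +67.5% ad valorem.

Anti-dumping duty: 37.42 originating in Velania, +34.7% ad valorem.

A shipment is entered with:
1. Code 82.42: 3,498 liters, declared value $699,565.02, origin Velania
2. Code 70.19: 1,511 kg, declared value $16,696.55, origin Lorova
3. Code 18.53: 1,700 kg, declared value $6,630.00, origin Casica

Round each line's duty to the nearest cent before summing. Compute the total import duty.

$112,180.85

Line 1 (82.42, Velania, 3,498 liters, $699,565.02):
Base rate for 82.42 is 16%.
Duty = $699,565.02 × 16% = $111,930.40.
Line 2 (70.19, Lorova, 1,511 kg, $16,696.55):
Base rate for 70.19 is 1.5%.
Duty = $16,696.55 × 1.5% = $250.45.
Line 3 (18.53, Casica, 1,700 kg, $6,630.00):
Base rate for 18.53 is $3.06/kg.
Origin Casica qualifies under the Farova–Casica agreement and 18.53 is covered: preferential rate Free applies instead.
The additional-duty order on 18.53 targets Velania, not Casica; it does not apply.
Duty = $6,630.00 × 0% = $0.00.
Total = $111,930.40 + $250.45 + $0.00 = $112,180.85.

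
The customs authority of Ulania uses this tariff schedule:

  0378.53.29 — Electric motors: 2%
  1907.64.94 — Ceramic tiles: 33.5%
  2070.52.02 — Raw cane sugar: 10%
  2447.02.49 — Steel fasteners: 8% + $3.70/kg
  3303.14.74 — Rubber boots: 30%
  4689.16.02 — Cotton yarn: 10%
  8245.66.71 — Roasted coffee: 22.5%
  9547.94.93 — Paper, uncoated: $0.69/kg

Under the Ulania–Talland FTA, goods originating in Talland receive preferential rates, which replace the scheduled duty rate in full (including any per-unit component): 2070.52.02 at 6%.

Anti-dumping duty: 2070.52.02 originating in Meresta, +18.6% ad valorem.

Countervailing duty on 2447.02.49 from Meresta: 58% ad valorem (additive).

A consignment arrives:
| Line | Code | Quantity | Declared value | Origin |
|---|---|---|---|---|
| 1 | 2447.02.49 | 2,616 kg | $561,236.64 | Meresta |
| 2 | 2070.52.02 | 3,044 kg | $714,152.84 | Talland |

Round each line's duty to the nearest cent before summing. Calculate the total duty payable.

$422,944.55

Line 1 (2447.02.49, Meresta, 2,616 kg, $561,236.64):
Base rate for 2447.02.49 is 8% + $3.70/kg.
Additional duty on 2447.02.49 from Meresta: +58%. Applied ad valorem rate: 8% + 58% = 66%.
Duty = $561,236.64 × 66% + 2,616 × $3.70 = $380,095.38.
Line 2 (2070.52.02, Talland, 3,044 kg, $714,152.84):
Base rate for 2070.52.02 is 10%.
Origin Talland qualifies under the Ulania–Talland agreement and 2070.52.02 is covered: preferential rate 6% applies instead.
The additional-duty order on 2070.52.02 targets Meresta, not Talland; it does not apply.
Duty = $714,152.84 × 6% = $42,849.17.
Total = $380,095.38 + $42,849.17 = $422,944.55.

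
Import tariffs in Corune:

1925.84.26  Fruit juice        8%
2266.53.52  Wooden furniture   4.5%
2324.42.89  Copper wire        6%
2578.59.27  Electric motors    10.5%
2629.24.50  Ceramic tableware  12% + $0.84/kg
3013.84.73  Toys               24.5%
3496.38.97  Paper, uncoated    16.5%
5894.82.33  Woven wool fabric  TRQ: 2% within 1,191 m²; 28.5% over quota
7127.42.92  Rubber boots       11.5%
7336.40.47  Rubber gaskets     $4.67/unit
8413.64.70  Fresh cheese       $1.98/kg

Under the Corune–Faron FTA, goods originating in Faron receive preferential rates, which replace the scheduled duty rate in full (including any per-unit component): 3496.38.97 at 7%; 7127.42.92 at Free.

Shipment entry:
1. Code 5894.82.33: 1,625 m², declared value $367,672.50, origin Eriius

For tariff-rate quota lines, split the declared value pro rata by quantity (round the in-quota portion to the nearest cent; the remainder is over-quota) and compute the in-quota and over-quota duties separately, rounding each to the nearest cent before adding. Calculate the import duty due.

Line 1 (5894.82.33, Eriius, 1,625 m², $367,672.50):
Code 5894.82.33 is under a tariff-rate quota (threshold 1,191 m²). In-quota: 1,191 m² at 2%; over-quota: 434 m² at 28.5%.
Pro-rata value split: in-quota = $367,672.50 × 1,191/1,625 = $269,475.66; over-quota = $367,672.50 − $269,475.66 = $98,196.84.
In-quota duty = $269,475.66 × 2% = $5,389.51. Over-quota duty = $98,196.84 × 28.5% = $27,986.10.
Line duty = $5,389.51 + $27,986.10 = $33,375.61.

$33,375.61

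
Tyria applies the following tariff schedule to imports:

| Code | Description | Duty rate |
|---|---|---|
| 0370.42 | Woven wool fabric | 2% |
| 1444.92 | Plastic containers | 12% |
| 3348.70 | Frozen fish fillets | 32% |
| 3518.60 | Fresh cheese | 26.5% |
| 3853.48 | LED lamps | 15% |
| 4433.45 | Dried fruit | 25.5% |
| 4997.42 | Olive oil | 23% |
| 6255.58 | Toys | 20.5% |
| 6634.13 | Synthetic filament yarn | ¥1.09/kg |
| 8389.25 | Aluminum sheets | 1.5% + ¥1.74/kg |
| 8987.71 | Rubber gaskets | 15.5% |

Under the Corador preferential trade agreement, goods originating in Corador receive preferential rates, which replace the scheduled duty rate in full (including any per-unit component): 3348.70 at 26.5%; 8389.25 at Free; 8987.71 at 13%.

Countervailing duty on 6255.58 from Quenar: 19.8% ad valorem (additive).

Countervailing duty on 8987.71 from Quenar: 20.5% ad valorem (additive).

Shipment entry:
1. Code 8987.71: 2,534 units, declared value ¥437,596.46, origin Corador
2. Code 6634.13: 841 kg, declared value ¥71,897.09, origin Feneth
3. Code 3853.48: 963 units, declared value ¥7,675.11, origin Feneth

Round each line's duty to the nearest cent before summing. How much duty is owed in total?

¥58,955.50

Line 1 (8987.71, Corador, 2,534 units, ¥437,596.46):
Base rate for 8987.71 is 15.5%.
Origin Corador qualifies under the Tyria–Corador agreement and 8987.71 is covered: preferential rate 13% applies instead.
The additional-duty order on 8987.71 targets Quenar, not Corador; it does not apply.
Duty = ¥437,596.46 × 13% = ¥56,887.54.
Line 2 (6634.13, Feneth, 841 kg, ¥71,897.09):
Base rate for 6634.13 is ¥1.09/kg.
Duty = 841 × ¥1.09 = ¥916.69.
Line 3 (3853.48, Feneth, 963 units, ¥7,675.11):
Base rate for 3853.48 is 15%.
Duty = ¥7,675.11 × 15% = ¥1,151.27.
Total = ¥56,887.54 + ¥916.69 + ¥1,151.27 = ¥58,955.50.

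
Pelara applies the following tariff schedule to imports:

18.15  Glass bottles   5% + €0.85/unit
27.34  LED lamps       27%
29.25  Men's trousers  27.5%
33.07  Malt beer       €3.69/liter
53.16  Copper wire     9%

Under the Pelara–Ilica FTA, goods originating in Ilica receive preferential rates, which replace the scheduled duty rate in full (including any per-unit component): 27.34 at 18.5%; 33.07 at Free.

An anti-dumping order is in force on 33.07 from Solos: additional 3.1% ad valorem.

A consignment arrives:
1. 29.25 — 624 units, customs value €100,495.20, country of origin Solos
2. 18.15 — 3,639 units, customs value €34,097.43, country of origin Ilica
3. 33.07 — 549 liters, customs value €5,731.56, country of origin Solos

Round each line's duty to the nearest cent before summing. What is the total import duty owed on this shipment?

€34,637.69

Line 1 (29.25, Solos, 624 units, €100,495.20):
Base rate for 29.25 is 27.5%.
Duty = €100,495.20 × 27.5% = €27,636.18.
Line 2 (18.15, Ilica, 3,639 units, €34,097.43):
Base rate for 18.15 is 5% + €0.85/unit.
Origin Ilica is the FTA partner but 18.15 is not on the preference list; base rate stands.
Duty = €34,097.43 × 5% + 3,639 × €0.85 = €4,798.02.
Line 3 (33.07, Solos, 549 liters, €5,731.56):
Base rate for 33.07 is €3.69/liter.
33.07 has an FTA preferential rate, but origin Solos is not Ilica; base rate stands.
Additional duty on 33.07 from Solos: +3.1% ad valorem. Applied ad valorem rate = 3.1%.
Duty = €5,731.56 × 3.1% + 549 × €3.69 = €2,203.49.
Total = €27,636.18 + €4,798.02 + €2,203.49 = €34,637.69.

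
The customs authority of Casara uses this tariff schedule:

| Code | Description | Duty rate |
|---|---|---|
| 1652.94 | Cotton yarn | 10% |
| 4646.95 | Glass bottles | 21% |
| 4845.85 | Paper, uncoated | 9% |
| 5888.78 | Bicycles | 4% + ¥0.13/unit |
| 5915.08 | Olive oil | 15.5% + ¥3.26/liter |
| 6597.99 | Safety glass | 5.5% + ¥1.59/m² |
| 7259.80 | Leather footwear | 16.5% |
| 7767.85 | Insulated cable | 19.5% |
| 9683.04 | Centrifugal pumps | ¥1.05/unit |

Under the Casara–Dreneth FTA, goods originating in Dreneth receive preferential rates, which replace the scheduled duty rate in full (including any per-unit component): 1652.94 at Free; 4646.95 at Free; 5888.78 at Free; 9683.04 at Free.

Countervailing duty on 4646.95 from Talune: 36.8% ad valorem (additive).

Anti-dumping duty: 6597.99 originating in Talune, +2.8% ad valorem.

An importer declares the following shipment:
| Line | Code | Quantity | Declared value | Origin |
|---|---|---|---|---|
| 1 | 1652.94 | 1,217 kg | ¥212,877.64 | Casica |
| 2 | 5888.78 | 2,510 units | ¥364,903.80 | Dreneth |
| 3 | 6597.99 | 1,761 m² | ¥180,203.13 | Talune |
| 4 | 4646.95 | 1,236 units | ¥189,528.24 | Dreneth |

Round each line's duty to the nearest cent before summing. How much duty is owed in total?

¥39,044.61

Line 1 (1652.94, Casica, 1,217 kg, ¥212,877.64):
Base rate for 1652.94 is 10%.
1652.94 has an FTA preferential rate, but origin Casica is not Dreneth; base rate stands.
Duty = ¥212,877.64 × 10% = ¥21,287.76.
Line 2 (5888.78, Dreneth, 2,510 units, ¥364,903.80):
Base rate for 5888.78 is 4% + ¥0.13/unit.
Origin Dreneth qualifies under the Casara–Dreneth agreement and 5888.78 is covered: preferential rate Free applies instead.
Duty = ¥364,903.80 × 0% = ¥0.00.
Line 3 (6597.99, Talune, 1,761 m², ¥180,203.13):
Base rate for 6597.99 is 5.5% + ¥1.59/m².
Additional duty on 6597.99 from Talune: +2.8%. Applied ad valorem rate: 5.5% + 2.8% = 8.3%.
Duty = ¥180,203.13 × 8.3% + 1,761 × ¥1.59 = ¥17,756.85.
Line 4 (4646.95, Dreneth, 1,236 units, ¥189,528.24):
Base rate for 4646.95 is 21%.
Origin Dreneth qualifies under the Casara–Dreneth agreement and 4646.95 is covered: preferential rate Free applies instead.
The additional-duty order on 4646.95 targets Talune, not Dreneth; it does not apply.
Duty = ¥189,528.24 × 0% = ¥0.00.
Total = ¥21,287.76 + ¥0.00 + ¥17,756.85 + ¥0.00 = ¥39,044.61.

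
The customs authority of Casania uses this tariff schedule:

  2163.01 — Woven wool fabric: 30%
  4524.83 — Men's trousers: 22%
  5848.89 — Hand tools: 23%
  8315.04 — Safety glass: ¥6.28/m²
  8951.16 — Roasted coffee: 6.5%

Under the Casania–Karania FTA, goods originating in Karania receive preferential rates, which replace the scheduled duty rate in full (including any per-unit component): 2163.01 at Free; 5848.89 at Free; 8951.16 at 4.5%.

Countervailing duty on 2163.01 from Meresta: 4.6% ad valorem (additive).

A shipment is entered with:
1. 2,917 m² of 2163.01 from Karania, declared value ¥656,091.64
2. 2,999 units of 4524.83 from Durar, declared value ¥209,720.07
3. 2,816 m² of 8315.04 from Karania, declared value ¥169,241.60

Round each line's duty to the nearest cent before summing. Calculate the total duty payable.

Line 1 (2163.01, Karania, 2,917 m², ¥656,091.64):
Base rate for 2163.01 is 30%.
Origin Karania qualifies under the Casania–Karania agreement and 2163.01 is covered: preferential rate Free applies instead.
The additional-duty order on 2163.01 targets Meresta, not Karania; it does not apply.
Duty = ¥656,091.64 × 0% = ¥0.00.
Line 2 (4524.83, Durar, 2,999 units, ¥209,720.07):
Base rate for 4524.83 is 22%.
Duty = ¥209,720.07 × 22% = ¥46,138.42.
Line 3 (8315.04, Karania, 2,816 m², ¥169,241.60):
Base rate for 8315.04 is ¥6.28/m².
Origin Karania is the FTA partner but 8315.04 is not on the preference list; base rate stands.
Duty = 2,816 × ¥6.28 = ¥17,684.48.
Total = ¥0.00 + ¥46,138.42 + ¥17,684.48 = ¥63,822.90.

¥63,822.90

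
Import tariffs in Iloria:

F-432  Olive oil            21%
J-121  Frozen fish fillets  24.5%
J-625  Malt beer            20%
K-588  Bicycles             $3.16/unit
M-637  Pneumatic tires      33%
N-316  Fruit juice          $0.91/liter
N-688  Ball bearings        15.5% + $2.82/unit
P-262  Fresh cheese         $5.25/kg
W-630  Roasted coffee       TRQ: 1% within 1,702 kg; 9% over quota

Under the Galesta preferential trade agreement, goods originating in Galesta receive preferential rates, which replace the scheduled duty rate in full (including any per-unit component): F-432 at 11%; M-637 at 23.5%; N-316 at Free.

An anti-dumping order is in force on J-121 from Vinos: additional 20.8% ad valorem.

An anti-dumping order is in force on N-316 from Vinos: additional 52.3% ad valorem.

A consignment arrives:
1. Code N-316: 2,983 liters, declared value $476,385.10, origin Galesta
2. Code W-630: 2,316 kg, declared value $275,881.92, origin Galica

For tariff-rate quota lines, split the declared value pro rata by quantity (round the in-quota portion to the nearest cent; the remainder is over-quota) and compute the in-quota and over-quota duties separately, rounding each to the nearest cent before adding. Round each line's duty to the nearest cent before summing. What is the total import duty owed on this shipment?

Line 1 (N-316, Galesta, 2,983 liters, $476,385.10):
Base rate for N-316 is $0.91/liter.
Origin Galesta qualifies under the Iloria–Galesta agreement and N-316 is covered: preferential rate Free applies instead.
The additional-duty order on N-316 targets Vinos, not Galesta; it does not apply.
Duty = $476,385.10 × 0% = $0.00.
Line 2 (W-630, Galica, 2,316 kg, $275,881.92):
Code W-630 is under a tariff-rate quota (threshold 1,702 kg). In-quota: 1,702 kg at 1%; over-quota: 614 kg at 9%.
Pro-rata value split: in-quota = $275,881.92 × 1,702/2,316 = $202,742.24; over-quota = $275,881.92 − $202,742.24 = $73,139.68.
In-quota duty = $202,742.24 × 1% = $2,027.42. Over-quota duty = $73,139.68 × 9% = $6,582.57.
Line duty = $2,027.42 + $6,582.57 = $8,609.99.
Total = $0.00 + $8,609.99 = $8,609.99.

$8,609.99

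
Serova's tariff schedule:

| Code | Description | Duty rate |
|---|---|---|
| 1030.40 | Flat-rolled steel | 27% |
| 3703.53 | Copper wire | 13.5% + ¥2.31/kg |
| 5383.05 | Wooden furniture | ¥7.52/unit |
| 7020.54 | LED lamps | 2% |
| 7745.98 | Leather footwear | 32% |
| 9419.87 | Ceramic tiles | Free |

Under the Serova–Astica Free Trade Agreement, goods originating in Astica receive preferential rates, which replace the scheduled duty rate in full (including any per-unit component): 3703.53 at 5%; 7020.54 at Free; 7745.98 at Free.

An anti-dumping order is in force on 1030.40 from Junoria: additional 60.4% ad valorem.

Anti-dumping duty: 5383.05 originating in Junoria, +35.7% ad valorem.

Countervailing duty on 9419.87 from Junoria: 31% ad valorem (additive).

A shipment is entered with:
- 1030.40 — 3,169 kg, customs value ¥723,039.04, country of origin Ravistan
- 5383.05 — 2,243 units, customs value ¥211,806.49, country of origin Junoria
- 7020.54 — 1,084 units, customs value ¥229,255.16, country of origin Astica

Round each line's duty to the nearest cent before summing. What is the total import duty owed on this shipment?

¥287,702.82

Line 1 (1030.40, Ravistan, 3,169 kg, ¥723,039.04):
Base rate for 1030.40 is 27%.
The additional-duty order on 1030.40 targets Junoria, not Ravistan; it does not apply.
Duty = ¥723,039.04 × 27% = ¥195,220.54.
Line 2 (5383.05, Junoria, 2,243 units, ¥211,806.49):
Base rate for 5383.05 is ¥7.52/unit.
Additional duty on 5383.05 from Junoria: +35.7% ad valorem. Applied ad valorem rate = 35.7%.
Duty = ¥211,806.49 × 35.7% + 2,243 × ¥7.52 = ¥92,482.28.
Line 3 (7020.54, Astica, 1,084 units, ¥229,255.16):
Base rate for 7020.54 is 2%.
Origin Astica qualifies under the Serova–Astica agreement and 7020.54 is covered: preferential rate Free applies instead.
Duty = ¥229,255.16 × 0% = ¥0.00.
Total = ¥195,220.54 + ¥92,482.28 + ¥0.00 = ¥287,702.82.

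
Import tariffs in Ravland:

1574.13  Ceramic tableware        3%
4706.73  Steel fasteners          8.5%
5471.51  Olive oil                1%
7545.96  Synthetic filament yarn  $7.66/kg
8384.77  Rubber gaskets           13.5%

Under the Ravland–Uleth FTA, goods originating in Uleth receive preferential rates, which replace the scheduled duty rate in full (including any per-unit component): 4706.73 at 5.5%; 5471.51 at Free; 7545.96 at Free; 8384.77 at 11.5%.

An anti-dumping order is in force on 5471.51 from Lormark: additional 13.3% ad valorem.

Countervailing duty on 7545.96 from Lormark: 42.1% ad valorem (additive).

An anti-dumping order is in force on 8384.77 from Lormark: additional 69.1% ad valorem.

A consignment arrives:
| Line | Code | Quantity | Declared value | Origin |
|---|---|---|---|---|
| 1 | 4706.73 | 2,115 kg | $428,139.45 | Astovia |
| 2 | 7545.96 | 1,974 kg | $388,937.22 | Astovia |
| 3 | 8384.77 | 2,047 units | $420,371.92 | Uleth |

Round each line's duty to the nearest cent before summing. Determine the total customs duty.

Line 1 (4706.73, Astovia, 2,115 kg, $428,139.45):
Base rate for 4706.73 is 8.5%.
4706.73 has an FTA preferential rate, but origin Astovia is not Uleth; base rate stands.
Duty = $428,139.45 × 8.5% = $36,391.85.
Line 2 (7545.96, Astovia, 1,974 kg, $388,937.22):
Base rate for 7545.96 is $7.66/kg.
7545.96 has an FTA preferential rate, but origin Astovia is not Uleth; base rate stands.
The additional-duty order on 7545.96 targets Lormark, not Astovia; it does not apply.
Duty = 1,974 × $7.66 = $15,120.84.
Line 3 (8384.77, Uleth, 2,047 units, $420,371.92):
Base rate for 8384.77 is 13.5%.
Origin Uleth qualifies under the Ravland–Uleth agreement and 8384.77 is covered: preferential rate 11.5% applies instead.
The additional-duty order on 8384.77 targets Lormark, not Uleth; it does not apply.
Duty = $420,371.92 × 11.5% = $48,342.77.
Total = $36,391.85 + $15,120.84 + $48,342.77 = $99,855.46.

$99,855.46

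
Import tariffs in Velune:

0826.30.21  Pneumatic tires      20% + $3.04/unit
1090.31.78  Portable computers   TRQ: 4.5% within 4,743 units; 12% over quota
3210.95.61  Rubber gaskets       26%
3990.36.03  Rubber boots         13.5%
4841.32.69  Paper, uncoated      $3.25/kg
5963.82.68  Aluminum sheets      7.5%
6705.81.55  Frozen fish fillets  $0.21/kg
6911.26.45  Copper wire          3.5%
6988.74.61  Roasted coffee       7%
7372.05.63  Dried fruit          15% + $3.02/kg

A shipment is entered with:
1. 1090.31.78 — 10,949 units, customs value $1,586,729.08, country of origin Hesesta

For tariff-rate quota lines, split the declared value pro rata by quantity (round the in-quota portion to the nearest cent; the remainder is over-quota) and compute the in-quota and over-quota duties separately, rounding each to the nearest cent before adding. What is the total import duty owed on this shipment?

$138,855.82

Line 1 (1090.31.78, Hesesta, 10,949 units, $1,586,729.08):
Code 1090.31.78 is under a tariff-rate quota (threshold 4,743 units). In-quota: 4,743 units at 4.5%; over-quota: 6,206 units at 12%.
Pro-rata value split: in-quota = $1,586,729.08 × 4,743/10,949 = $687,355.56; over-quota = $1,586,729.08 − $687,355.56 = $899,373.52.
In-quota duty = $687,355.56 × 4.5% = $30,931.00. Over-quota duty = $899,373.52 × 12% = $107,924.82.
Line duty = $30,931.00 + $107,924.82 = $138,855.82.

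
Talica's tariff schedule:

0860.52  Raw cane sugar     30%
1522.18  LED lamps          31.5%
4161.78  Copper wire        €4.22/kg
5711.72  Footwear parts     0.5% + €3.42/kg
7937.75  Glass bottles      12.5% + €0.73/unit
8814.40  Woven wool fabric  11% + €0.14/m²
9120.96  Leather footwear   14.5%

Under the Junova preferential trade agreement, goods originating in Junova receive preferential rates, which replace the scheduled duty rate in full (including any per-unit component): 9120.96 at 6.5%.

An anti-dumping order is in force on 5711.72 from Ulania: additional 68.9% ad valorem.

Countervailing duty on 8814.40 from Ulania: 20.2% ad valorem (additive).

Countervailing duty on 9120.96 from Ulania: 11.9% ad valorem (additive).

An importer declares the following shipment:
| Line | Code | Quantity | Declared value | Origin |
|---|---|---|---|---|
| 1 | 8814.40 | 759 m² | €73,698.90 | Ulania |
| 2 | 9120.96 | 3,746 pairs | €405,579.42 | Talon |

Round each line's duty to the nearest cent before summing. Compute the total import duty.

Line 1 (8814.40, Ulania, 759 m², €73,698.90):
Base rate for 8814.40 is 11% + €0.14/m².
Additional duty on 8814.40 from Ulania: +20.2%. Applied ad valorem rate: 11% + 20.2% = 31.2%.
Duty = €73,698.90 × 31.2% + 759 × €0.14 = €23,100.32.
Line 2 (9120.96, Talon, 3,746 pairs, €405,579.42):
Base rate for 9120.96 is 14.5%.
9120.96 has an FTA preferential rate, but origin Talon is not Junova; base rate stands.
The additional-duty order on 9120.96 targets Ulania, not Talon; it does not apply.
Duty = €405,579.42 × 14.5% = €58,809.02.
Total = €23,100.32 + €58,809.02 = €81,909.34.

€81,909.34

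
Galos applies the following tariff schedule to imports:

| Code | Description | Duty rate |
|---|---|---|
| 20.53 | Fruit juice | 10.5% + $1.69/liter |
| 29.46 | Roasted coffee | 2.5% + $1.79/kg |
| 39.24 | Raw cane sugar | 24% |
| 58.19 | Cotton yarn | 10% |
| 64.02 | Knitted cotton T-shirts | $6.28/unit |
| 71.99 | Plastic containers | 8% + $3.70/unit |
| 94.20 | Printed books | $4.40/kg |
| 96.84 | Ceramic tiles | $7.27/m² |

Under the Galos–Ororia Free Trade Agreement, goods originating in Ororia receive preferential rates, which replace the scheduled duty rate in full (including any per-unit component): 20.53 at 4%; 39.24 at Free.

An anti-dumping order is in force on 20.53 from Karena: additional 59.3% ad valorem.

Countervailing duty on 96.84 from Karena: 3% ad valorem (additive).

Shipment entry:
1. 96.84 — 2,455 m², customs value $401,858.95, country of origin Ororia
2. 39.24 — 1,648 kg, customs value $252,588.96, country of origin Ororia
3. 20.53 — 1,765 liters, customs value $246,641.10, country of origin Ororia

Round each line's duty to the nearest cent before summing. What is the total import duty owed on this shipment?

$27,713.49

Line 1 (96.84, Ororia, 2,455 m², $401,858.95):
Base rate for 96.84 is $7.27/m².
Origin Ororia is the FTA partner but 96.84 is not on the preference list; base rate stands.
The additional-duty order on 96.84 targets Karena, not Ororia; it does not apply.
Duty = 2,455 × $7.27 = $17,847.85.
Line 2 (39.24, Ororia, 1,648 kg, $252,588.96):
Base rate for 39.24 is 24%.
Origin Ororia qualifies under the Galos–Ororia agreement and 39.24 is covered: preferential rate Free applies instead.
Duty = $252,588.96 × 0% = $0.00.
Line 3 (20.53, Ororia, 1,765 liters, $246,641.10):
Base rate for 20.53 is 10.5% + $1.69/liter.
Origin Ororia qualifies under the Galos–Ororia agreement and 20.53 is covered: preferential rate 4% applies instead.
The additional-duty order on 20.53 targets Karena, not Ororia; it does not apply.
Duty = $246,641.10 × 4% = $9,865.64.
Total = $17,847.85 + $0.00 + $9,865.64 = $27,713.49.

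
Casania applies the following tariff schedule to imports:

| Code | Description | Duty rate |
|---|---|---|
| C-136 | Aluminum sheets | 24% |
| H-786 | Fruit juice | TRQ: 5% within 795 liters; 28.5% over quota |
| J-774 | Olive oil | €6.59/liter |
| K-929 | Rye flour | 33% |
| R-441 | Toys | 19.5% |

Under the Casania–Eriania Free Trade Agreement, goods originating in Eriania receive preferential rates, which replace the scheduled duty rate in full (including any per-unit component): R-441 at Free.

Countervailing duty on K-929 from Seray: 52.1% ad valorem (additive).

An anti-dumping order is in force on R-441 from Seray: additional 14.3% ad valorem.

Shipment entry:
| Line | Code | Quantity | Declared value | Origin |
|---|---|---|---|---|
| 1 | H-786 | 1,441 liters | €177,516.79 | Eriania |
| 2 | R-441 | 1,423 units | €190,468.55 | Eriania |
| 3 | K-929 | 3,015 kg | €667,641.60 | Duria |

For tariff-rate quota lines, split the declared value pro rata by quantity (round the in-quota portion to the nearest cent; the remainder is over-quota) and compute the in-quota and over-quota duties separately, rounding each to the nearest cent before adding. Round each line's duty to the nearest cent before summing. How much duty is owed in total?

Line 1 (H-786, Eriania, 1,441 liters, €177,516.79):
Code H-786 is under a tariff-rate quota (threshold 795 liters). In-quota: 795 liters at 5%; over-quota: 646 liters at 28.5%.
Pro-rata value split: in-quota = €177,516.79 × 795/1,441 = €97,936.05; over-quota = €177,516.79 − €97,936.05 = €79,580.74.
In-quota duty = €97,936.05 × 5% = €4,896.80. Over-quota duty = €79,580.74 × 28.5% = €22,680.51.
Line duty = €4,896.80 + €22,680.51 = €27,577.31.
Line 2 (R-441, Eriania, 1,423 units, €190,468.55):
Base rate for R-441 is 19.5%.
Origin Eriania qualifies under the Casania–Eriania agreement and R-441 is covered: preferential rate Free applies instead.
The additional-duty order on R-441 targets Seray, not Eriania; it does not apply.
Duty = €190,468.55 × 0% = €0.00.
Line 3 (K-929, Duria, 3,015 kg, €667,641.60):
Base rate for K-929 is 33%.
The additional-duty order on K-929 targets Seray, not Duria; it does not apply.
Duty = €667,641.60 × 33% = €220,321.73.
Total = €27,577.31 + €0.00 + €220,321.73 = €247,899.04.

€247,899.04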